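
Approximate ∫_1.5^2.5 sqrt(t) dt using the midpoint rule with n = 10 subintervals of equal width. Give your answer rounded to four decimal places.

Δt = (2.5 − 1.5)/10 = 0.1.
Midpoints: 1.55, 1.65, 1.75, 1.85, 1.95, 2.05, 2.15, 2.25, 2.35, 2.45.
f(1.55) ≈ 1.2450, f(1.65) ≈ 1.2845, f(1.75) ≈ 1.3229, f(1.85) ≈ 1.3601, f(1.95) ≈ 1.3964, f(2.05) ≈ 1.4318, f(2.15) ≈ 1.4663, f(2.25) ≈ 1.5000, f(2.35) ≈ 1.5330, f(2.45) ≈ 1.5652.
Sum = Δt · [f(1.55) + f(1.65) + f(1.75) + ...].
Sum ≈ 1.4105.

1.4105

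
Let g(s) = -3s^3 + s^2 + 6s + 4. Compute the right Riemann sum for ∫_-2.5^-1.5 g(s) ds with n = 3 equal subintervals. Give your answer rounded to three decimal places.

Δs = (-1.5 − (-2.5))/3 = 1/3.
Right endpoints: -13/6, -11/6, -1.5.
g(-13/6) = 629/24, g(-11/6) = 1069/72, g(-1.5) = 7.375.
Sum = Δs · [g(-13/6) + g(-11/6) + g(-1.5)].
Sum ≈ 16.144.

16.144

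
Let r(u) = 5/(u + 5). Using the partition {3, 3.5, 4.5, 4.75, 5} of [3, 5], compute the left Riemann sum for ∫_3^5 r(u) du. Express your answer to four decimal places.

1.1605

Subinterval widths: 0.5, 1, 0.25, 0.25.
Left endpoints: 3, 3.5, 4.5, 4.75.
r(3) = 0.625, r(3.5) = 10/17, r(4.5) = 10/19, r(4.75) = 20/39.
Sum = Σ Δu_i · r(u_i).
Sum ≈ 1.1605.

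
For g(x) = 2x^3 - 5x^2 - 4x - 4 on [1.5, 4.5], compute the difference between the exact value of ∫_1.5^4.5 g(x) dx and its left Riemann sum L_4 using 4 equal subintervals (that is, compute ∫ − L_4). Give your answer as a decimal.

Exact integral: ∫_1.5^4.5 g(x) dx = 8.25.
L_4 = -15.65625.
Error = 8.25 − (-15.65625) = 23.90625.

23.90625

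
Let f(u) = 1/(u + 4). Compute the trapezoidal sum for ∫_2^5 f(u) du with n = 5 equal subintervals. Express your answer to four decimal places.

Δu = (5 − 2)/5 = 0.6.
f(2) = 1/6, f(2.6) = 5/33, f(3.2) = 5/36, f(3.8) = 5/39, f(4.4) = 5/42, f(5) = 1/9.
T_5 = (Δu/2)·[f(u_0) + 2f(u_1) + ... + 2f(u_{4}) + f(u_5)].
Sum ≈ 0.4059.

0.4059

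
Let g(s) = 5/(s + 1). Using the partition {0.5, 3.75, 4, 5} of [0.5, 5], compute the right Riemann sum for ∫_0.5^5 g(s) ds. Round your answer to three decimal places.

Subinterval widths: 3.25, 0.25, 1.
Right endpoints: 3.75, 4, 5.
g(3.75) = 20/19, g(4) = 1, g(5) = 5/6.
Sum = Σ Δs_i · g(s_i).
Sum ≈ 4.504.

4.504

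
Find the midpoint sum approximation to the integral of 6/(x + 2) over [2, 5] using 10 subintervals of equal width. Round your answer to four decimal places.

Δx = (5 − 2)/10 = 0.3.
Midpoints: 2.15, 2.45, 2.75, 3.05, 3.35, 3.65, 3.95, 4.25, 4.55, 4.85.
f(2.15) = 120/83, f(2.45) = 120/89, f(2.75) = 24/19, f(3.05) = 120/101, f(3.35) = 120/107, f(3.65) = 120/113, f(3.95) = 120/119, f(4.25) = 0.96, f(4.55) = 120/131, f(4.85) = 120/137.
Sum = Δx · [f(2.15) + f(2.45) + f(2.75) + ...].
Sum ≈ 3.3567.

3.3567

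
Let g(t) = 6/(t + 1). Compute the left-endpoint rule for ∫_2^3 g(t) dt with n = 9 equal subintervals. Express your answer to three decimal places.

1.754

Δt = (3 − 2)/9 = 1/9.
Left endpoints: 2, 19/9, 20/9, 7/3, 22/9, 23/9, 8/3, 25/9, 26/9.
g(2) = 2, g(19/9) = 27/14, g(20/9) = 54/29, g(7/3) = 1.8, g(22/9) = 54/31, g(23/9) = 1.6875, g(8/3) = 18/11, g(25/9) = 27/17, g(26/9) = 54/35.
Sum = Δt · [g(2) + g(19/9) + g(20/9) + ...].
Sum ≈ 1.754.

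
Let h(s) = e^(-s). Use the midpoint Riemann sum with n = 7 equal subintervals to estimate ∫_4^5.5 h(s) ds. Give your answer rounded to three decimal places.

Δs = (5.5 − 4)/7 = 3/14.
Midpoints: 115/28, 121/28, 127/28, 4.75, 139/28, 145/28, 151/28.
h(115/28) ≈ 0.016, h(121/28) ≈ 0.013, h(127/28) ≈ 0.011, h(4.75) ≈ 0.009, h(139/28) ≈ 0.007, h(145/28) ≈ 0.006, h(151/28) ≈ 0.005.
Sum = Δs · [h(115/28) + h(121/28) + h(127/28) + ...].
Sum ≈ 0.014.

0.014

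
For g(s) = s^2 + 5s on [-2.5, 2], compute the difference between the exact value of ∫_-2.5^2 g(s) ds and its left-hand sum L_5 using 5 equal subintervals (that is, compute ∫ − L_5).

Exact integral: ∫_-2.5^2 g(s) ds = 2.25.
L_5 = -6.255.
Error = 2.25 − (-6.255) = 8.505.

8.505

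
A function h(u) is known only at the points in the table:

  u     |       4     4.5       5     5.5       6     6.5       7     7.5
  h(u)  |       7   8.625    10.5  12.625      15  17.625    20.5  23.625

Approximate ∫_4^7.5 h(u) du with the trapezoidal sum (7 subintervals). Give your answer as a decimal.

50.09375

Δu = 0.5.
T_7 = (0.5/2)·[7 + 2·8.625 + 2·10.5 + 2·12.625 + 2·15 + 2·17.625 + 2·20.5 + 23.625] = 50.09375.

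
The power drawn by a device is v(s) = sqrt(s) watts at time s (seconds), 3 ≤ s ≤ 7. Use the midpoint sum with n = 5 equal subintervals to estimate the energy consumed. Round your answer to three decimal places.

8.885

Δs = (7 − 3)/5 = 0.8.
Midpoints: 3.4, 4.2, 5, 5.8, 6.6.
v(3.4) ≈ 1.844, v(4.2) ≈ 2.049, v(5) ≈ 2.236, v(5.8) ≈ 2.408, v(6.6) ≈ 2.569.
Sum = Δs · [v(3.4) + v(4.2) + v(5) + v(5.8) + v(6.6)].
Sum ≈ 8.885.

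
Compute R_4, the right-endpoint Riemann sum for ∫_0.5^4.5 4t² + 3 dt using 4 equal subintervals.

Δt = (4.5 − 0.5)/4 = 1.
Right endpoints: 1.5, 2.5, 3.5, 4.5.
f(1.5) = 12, f(2.5) = 28, f(3.5) = 52, f(4.5) = 84.
Sum = Δt · [f(1.5) + f(2.5) + f(3.5) + f(4.5)].
Sum = 176.

176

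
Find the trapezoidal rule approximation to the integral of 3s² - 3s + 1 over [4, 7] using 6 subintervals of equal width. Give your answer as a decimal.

232.875

Δs = (7 − 4)/6 = 0.5.
f(4) = 37, f(4.5) = 48.25, f(5) = 61, f(5.5) = 75.25, f(6) = 91, f(6.5) = 108.25, f(7) = 127.
T_6 = (Δs/2)·[f(s_0) + 2f(s_1) + ... + 2f(s_{5}) + f(s_6)].
Sum = 232.875.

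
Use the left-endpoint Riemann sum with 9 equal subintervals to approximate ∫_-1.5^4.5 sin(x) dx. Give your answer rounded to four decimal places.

Δx = (4.5 − (-1.5))/9 = 2/3.
Left endpoints: -1.5, -5/6, -1/6, 0.5, 7/6, 11/6, 2.5, 19/6, 23/6.
f(-1.5) ≈ -0.9975, f(-5/6) ≈ -0.7402, f(-1/6) ≈ -0.1659, f(0.5) ≈ 0.4794, f(7/6) ≈ 0.9194, f(11/6) ≈ 0.9657, f(2.5) ≈ 0.5985, f(19/6) ≈ -0.0251, f(23/6) ≈ -0.6379.
Sum = Δx · [f(-1.5) + f(-5/6) + f(-1/6) + ...].
Sum ≈ 0.2644.

0.2644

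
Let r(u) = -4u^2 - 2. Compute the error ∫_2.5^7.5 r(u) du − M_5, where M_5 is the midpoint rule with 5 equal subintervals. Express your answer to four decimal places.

Exact integral: ∫_2.5^7.5 r(u) du ≈ -551.666667.
M_5 = -550.
Error ≈ -551.666667 − (-550) ≈ -1.6667.

-1.6667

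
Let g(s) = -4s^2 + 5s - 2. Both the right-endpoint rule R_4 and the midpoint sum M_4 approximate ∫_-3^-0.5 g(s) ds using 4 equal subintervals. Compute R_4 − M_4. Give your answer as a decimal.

R_4 = -48.515625.
M_4 = -62.3828125.
R_4 − M_4 = 13.8671875.

13.8671875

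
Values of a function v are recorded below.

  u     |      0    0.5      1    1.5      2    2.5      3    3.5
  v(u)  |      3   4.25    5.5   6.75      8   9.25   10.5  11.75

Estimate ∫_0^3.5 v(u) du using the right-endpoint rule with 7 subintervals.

28

Δu = 0.5.
Sum = 0.5·[4.25 + 5.5 + 6.75 + 8 + 9.25 + 10.5 + 11.75] = 28.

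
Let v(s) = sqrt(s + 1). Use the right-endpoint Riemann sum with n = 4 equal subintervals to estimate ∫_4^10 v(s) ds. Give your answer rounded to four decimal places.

17.6652

Δs = (10 − 4)/4 = 1.5.
Right endpoints: 5.5, 7, 8.5, 10.
v(5.5) ≈ 2.5495, v(7) ≈ 2.8284, v(8.5) ≈ 3.0822, v(10) ≈ 3.3166.
Sum = Δs · [v(5.5) + v(7) + v(8.5) + v(10)].
Sum ≈ 17.6652.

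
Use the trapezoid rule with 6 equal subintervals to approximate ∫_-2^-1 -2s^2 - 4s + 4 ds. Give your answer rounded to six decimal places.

Δs = (-1 − (-2))/6 = 1/6.
f(-2) = 4, f(-11/6) = 83/18, f(-5/3) = 46/9, f(-1.5) = 5.5, f(-4/3) = 52/9, f(-7/6) = 107/18, f(-1) = 6.
T_6 = (Δs/2)·[f(s_0) + 2f(s_1) + ... + 2f(s_{5}) + f(s_6)].
Sum ≈ 5.324074.

5.324074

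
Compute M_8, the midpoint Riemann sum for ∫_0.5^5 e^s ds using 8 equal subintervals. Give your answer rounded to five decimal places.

144.84726

Δs = (5 − 0.5)/8 = 0.5625.
Midpoints: 0.78125, 1.34375, 1.90625, 2.46875, 3.03125, 3.59375, 4.15625, 4.71875.
f(0.78125) ≈ 2.18420, f(1.34375) ≈ 3.83339, f(1.90625) ≈ 6.72781, f(2.46875) ≈ 11.80768, f(3.03125) ≈ 20.72312, f(3.59375) ≈ 36.37021, f(4.15625) ≈ 63.83170, f(4.71875) ≈ 112.02813.
Sum = Δs · [f(0.78125) + f(1.34375) + f(1.90625) + ...].
Sum ≈ 144.84726.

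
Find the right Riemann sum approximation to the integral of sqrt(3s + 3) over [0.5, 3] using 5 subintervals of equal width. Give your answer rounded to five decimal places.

Δs = (3 − 0.5)/5 = 0.5.
Right endpoints: 1, 1.5, 2, 2.5, 3.
f(1) ≈ 2.44949, f(1.5) ≈ 2.73861, f(2) ≈ 3.00000, f(2.5) ≈ 3.24037, f(3) ≈ 3.46410.
Sum = Δs · [f(1) + f(1.5) + f(2) + f(2.5) + f(3)].
Sum ≈ 7.44629.

7.44629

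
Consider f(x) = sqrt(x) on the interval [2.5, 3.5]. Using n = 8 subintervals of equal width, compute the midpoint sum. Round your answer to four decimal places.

1.7301

Δx = (3.5 − 2.5)/8 = 0.125.
Midpoints: 2.5625, 2.6875, 2.8125, 2.9375, 3.0625, 3.1875, 3.3125, 3.4375.
f(2.5625) ≈ 1.6008, f(2.6875) ≈ 1.6394, f(2.8125) ≈ 1.6771, f(2.9375) ≈ 1.7139, f(3.0625) ≈ 1.7500, f(3.1875) ≈ 1.7854, f(3.3125) ≈ 1.8200, f(3.4375) ≈ 1.8540.
Sum = Δx · [f(2.5625) + f(2.6875) + f(2.8125) + ...].
Sum ≈ 1.7301.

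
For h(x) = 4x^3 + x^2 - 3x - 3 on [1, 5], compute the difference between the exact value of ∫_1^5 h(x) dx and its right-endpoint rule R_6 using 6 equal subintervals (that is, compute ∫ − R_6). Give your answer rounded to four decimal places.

Exact integral: ∫_1^5 h(x) dx ≈ 617.333333.
R_6 ≈ 797.629630.
Error ≈ 617.333333 − 797.629630 ≈ -180.2963.

-180.2963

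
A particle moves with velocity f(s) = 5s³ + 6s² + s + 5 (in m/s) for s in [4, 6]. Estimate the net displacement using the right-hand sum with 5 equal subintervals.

Δs = (6 − 4)/5 = 0.4.
Right endpoints: 4.4, 4.8, 5.2, 5.6, 6.
f(4.4) = 551.48, f(4.8) = 701, f(5.2) = 875.48, f(5.6) = 1076.84, f(6) = 1307.
Sum = Δs · [f(4.4) + f(4.8) + f(5.2) + f(5.6) + f(6)].
Sum = 1804.72.

1804.72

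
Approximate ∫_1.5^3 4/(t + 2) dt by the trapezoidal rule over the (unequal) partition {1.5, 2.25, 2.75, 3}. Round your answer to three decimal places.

Subinterval widths: 0.75, 0.5, 0.25.
f(1.5) = 8/7, f(2.25) = 16/17, f(2.75) = 16/19, f(3) = 0.8.
On each subinterval the trapezoid contributes (Δt_i/2)·[f(t_{i-1}) + f(t_i)].
Sum ≈ 1.433.

1.433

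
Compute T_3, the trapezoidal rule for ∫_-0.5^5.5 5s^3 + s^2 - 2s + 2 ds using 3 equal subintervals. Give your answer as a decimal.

Δs = (5.5 − (-0.5))/3 = 2.
f(-0.5) = 2.625, f(1.5) = 18.125, f(3.5) = 221.625, f(5.5) = 853.125.
T_3 = (Δs/2)·[f(s_0) + 2f(s_1) + 2f(s_2) + f(s_3)].
Sum = 1335.25.

1335.25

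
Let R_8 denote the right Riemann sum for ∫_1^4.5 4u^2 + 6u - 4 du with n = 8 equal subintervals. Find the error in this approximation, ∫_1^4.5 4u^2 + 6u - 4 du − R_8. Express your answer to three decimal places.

-21.884

Exact integral: ∫_1^4.5 f(u) du ≈ 163.91667.
R_8 = 185.80078125.
Error ≈ 163.91667 − 185.80078125 ≈ -21.884.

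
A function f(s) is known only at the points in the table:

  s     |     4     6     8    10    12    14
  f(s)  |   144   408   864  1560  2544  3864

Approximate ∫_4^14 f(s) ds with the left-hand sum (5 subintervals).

11040

Δs = 2.
Sum = 2·[144 + 408 + 864 + 1560 + 2544] = 11040.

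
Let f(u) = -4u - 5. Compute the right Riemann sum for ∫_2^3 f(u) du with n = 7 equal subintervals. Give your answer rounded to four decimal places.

Δu = (3 − 2)/7 = 1/7.
Right endpoints: 15/7, 16/7, 17/7, 18/7, 19/7, 20/7, 3.
f(15/7) = -95/7, f(16/7) = -99/7, f(17/7) = -103/7, f(18/7) = -107/7, f(19/7) = -111/7, f(20/7) = -115/7, f(3) = -17.
Sum = Δu · [f(15/7) + f(16/7) + f(17/7) + ...].
Sum ≈ -15.2857.

-15.2857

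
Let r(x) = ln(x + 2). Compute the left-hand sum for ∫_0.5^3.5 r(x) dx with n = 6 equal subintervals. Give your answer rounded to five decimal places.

3.88374

Δx = (3.5 − 0.5)/6 = 0.5.
Left endpoints: 0.5, 1, 1.5, 2, 2.5, 3.
r(0.5) ≈ 0.91629, r(1) ≈ 1.09861, r(1.5) ≈ 1.25276, r(2) ≈ 1.38629, r(2.5) ≈ 1.50408, r(3) ≈ 1.60944.
Sum = Δx · [r(0.5) + r(1) + r(1.5) + ...].
Sum ≈ 3.88374.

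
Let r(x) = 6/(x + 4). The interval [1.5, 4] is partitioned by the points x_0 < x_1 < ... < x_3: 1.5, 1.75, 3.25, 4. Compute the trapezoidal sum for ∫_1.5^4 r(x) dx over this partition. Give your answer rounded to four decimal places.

Subinterval widths: 0.25, 1.5, 0.75.
r(1.5) = 12/11, r(1.75) = 24/23, r(3.25) = 24/29, r(4) = 0.75.
On each subinterval the trapezoid contributes (Δx_i/2)·[r(x_{i-1}) + r(x_i)].
Sum ≈ 2.2617.

2.2617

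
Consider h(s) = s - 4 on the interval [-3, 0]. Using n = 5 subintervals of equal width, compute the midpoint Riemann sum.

Δs = (0 − (-3))/5 = 0.6.
Midpoints: -2.7, -2.1, -1.5, -0.9, -0.3.
h(-2.7) = -6.7, h(-2.1) = -6.1, h(-1.5) = -5.5, h(-0.9) = -4.9, h(-0.3) = -4.3.
Sum = Δs · [h(-2.7) + h(-2.1) + h(-1.5) + h(-0.9) + h(-0.3)].
Sum = -16.5.

-16.5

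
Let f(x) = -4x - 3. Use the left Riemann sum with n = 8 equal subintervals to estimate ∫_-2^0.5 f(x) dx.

1.5625

Δx = (0.5 − (-2))/8 = 0.3125.
Left endpoints: -2, -1.6875, -1.375, -1.0625, -0.75, -0.4375, -0.125, 0.1875.
f(-2) = 5, f(-1.6875) = 3.75, f(-1.375) = 2.5, f(-1.0625) = 1.25, f(-0.75) = 0, f(-0.4375) = -1.25, f(-0.125) = -2.5, f(0.1875) = -3.75.
Sum = Δx · [f(-2) + f(-1.6875) + f(-1.375) + ...].
Sum = 1.5625.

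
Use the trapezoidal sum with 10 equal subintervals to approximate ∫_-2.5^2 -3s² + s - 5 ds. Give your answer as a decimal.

Δs = (2 − (-2.5))/10 = 0.45.
f(-2.5) = -26.25, f(-2.05) = -19.6575, f(-1.6) = -14.28, f(-1.15) = -10.1175, f(-0.7) = -7.17, f(-0.25) = -5.4375, f(0.2) = -4.92, f(0.65) = -5.6175, f(1.1) = -7.53, f(1.55) = -10.6575, f(2) = -15.
T_10 = (Δs/2)·[f(s_0) + 2f(s_1) + ... + 2f(s_{9}) + f(s_10)].
Sum = -47.705625.

-47.705625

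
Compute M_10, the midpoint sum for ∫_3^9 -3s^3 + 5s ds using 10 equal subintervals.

-4670.28

Δs = (9 − 3)/10 = 0.6.
Midpoints: 3.3, 3.9, 4.5, 5.1, 5.7, 6.3, 6.9, 7.5, 8.1, 8.7.
f(3.3) = -91.311, f(3.9) = -158.457, f(4.5) = -250.875, f(5.1) = -372.453, f(5.7) = -527.079, f(6.3) = -718.641, f(6.9) = -951.027, f(7.5) = -1228.125, f(8.1) = -1553.823, f(8.7) = -1932.009.
Sum = Δs · [f(3.3) + f(3.9) + f(4.5) + ...].
Sum = -4670.28.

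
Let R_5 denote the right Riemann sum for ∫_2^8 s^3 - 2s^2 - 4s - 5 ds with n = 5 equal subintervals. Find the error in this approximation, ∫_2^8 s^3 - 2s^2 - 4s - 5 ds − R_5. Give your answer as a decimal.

-234.72

Exact integral: ∫_2^8 f(s) ds = 534.
R_5 = 768.72.
Error = 534 − 768.72 = -234.72.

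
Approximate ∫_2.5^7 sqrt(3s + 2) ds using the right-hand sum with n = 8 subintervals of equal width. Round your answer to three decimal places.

Δs = (7 − 2.5)/8 = 0.5625.
Right endpoints: 3.0625, 3.625, 4.1875, 4.75, 5.3125, 5.875, 6.4375, 7.
f(3.0625) ≈ 3.345, f(3.625) ≈ 3.588, f(4.1875) ≈ 3.816, f(4.75) ≈ 4.031, f(5.3125) ≈ 4.235, f(5.875) ≈ 4.430, f(6.4375) ≈ 4.617, f(7) ≈ 4.796.
Sum = Δs · [f(3.0625) + f(3.625) + f(4.1875) + ...].
Sum ≈ 18.483.

18.483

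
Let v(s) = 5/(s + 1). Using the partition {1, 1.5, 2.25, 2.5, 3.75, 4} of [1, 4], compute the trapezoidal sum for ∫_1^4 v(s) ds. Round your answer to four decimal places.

Subinterval widths: 0.5, 0.75, 0.25, 1.25, 0.25.
v(1) = 2.5, v(1.5) = 2, v(2.25) = 20/13, v(2.5) = 10/7, v(3.75) = 20/19, v(4) = 1.
On each subinterval the trapezoid contributes (Δs_i/2)·[v(s_{i-1}) + v(s_i)].
Sum ≈ 4.6301.

4.6301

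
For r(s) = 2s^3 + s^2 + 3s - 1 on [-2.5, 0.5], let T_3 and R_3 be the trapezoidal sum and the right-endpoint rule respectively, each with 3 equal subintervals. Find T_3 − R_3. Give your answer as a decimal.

-17.25

T_3 = -28.75.
R_3 = -11.5.
T_3 − R_3 = -17.25.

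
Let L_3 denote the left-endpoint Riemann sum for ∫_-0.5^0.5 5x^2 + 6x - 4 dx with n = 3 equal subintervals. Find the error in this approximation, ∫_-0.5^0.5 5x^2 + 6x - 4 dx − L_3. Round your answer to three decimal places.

Exact integral: ∫_-0.5^0.5 f(x) dx ≈ -3.58333.
L_3 ≈ -4.49074.
Error ≈ -3.58333 − (-4.49074) ≈ 0.907.

0.907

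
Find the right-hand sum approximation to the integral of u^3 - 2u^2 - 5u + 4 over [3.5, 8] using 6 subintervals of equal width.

Δu = (8 − 3.5)/6 = 0.75.
Right endpoints: 4.25, 5, 5.75, 6.5, 7.25, 8.
f(4.25) = 23.390625, f(5) = 54, f(5.75) = 99.234375, f(6.5) = 161.625, f(7.25) = 243.703125, f(8) = 348.
Sum = Δu · [f(4.25) + f(5) + f(5.75) + ...].
Sum = 697.46484375.

697.46484375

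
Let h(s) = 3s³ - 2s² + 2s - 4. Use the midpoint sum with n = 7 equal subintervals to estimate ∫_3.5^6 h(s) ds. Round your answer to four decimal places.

Δs = (6 − 3.5)/7 = 5/14.
Midpoints: 103/28, 113/28, 123/28, 4.75, 143/28, 153/28, 163/28.
h(103/28) = 2757773/21952, h(113/28) = 3703003/21952, h(123/28) = 4840433/21952, h(4.75) = 281.890625, h(143/28) = 7763893/21952, h(153/28) = 9585923/21952, h(163/28) = 11672153/21952.
Sum = Δs · [h(103/28) + h(113/28) + h(123/28) + ...].
Sum ≈ 756.7036.

756.7036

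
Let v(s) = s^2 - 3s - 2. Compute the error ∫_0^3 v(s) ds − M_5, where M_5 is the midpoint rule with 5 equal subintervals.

0.09

Exact integral: ∫_0^3 v(s) ds = -10.5.
M_5 = -10.59.
Error = -10.5 − (-10.59) = 0.09.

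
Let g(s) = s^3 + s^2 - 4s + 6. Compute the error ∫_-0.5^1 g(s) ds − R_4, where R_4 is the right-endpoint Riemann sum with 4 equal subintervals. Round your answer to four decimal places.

Exact integral: ∫_-0.5^1 g(s) ds = 8.109375.
R_4 ≈ 7.397461.
Error ≈ 8.109375 − 7.397461 ≈ 0.7119.

0.7119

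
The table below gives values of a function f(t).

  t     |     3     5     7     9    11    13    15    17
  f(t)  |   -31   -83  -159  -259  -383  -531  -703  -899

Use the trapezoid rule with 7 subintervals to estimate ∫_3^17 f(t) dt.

Δt = 2.
T_7 = (2/2)·[(-31) + 2·(-83) + 2·(-159) + 2·(-259) + 2·(-383) + 2·(-531) + 2·(-703) + (-899)] = -5166.

-5166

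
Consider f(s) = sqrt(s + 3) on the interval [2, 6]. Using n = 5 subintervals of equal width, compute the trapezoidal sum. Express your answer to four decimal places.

10.5434

Δs = (6 − 2)/5 = 0.8.
f(2) ≈ 2.2361, f(2.8) ≈ 2.4083, f(3.6) ≈ 2.5690, f(4.4) ≈ 2.7203, f(5.2) ≈ 2.8636, f(6) ≈ 3.0000.
T_5 = (Δs/2)·[f(s_0) + 2f(s_1) + ... + 2f(s_{4}) + f(s_5)].
Sum ≈ 10.5434.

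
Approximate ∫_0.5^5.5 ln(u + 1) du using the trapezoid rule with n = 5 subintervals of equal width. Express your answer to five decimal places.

6.51651

Δu = (5.5 − 0.5)/5 = 1.
f(0.5) ≈ 0.40547, f(1.5) ≈ 0.91629, f(2.5) ≈ 1.25276, f(3.5) ≈ 1.50408, f(4.5) ≈ 1.70475, f(5.5) ≈ 1.87180.
T_5 = (Δu/2)·[f(u_0) + 2f(u_1) + ... + 2f(u_{4}) + f(u_5)].
Sum ≈ 6.51651.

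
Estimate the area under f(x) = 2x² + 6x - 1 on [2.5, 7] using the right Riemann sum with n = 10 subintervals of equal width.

Δx = (7 − 2.5)/10 = 0.45.
Right endpoints: 2.95, 3.4, 3.85, 4.3, 4.75, 5.2, 5.65, 6.1, 6.55, 7.
f(2.95) = 34.105, f(3.4) = 42.52, f(3.85) = 51.745, f(4.3) = 61.78, f(4.75) = 72.625, f(5.2) = 84.28, f(5.65) = 96.745, f(6.1) = 110.02, f(6.55) = 124.105, f(7) = 139.
Sum = Δx · [f(2.95) + f(3.4) + f(3.85) + ...].
Sum = 367.61625.

367.61625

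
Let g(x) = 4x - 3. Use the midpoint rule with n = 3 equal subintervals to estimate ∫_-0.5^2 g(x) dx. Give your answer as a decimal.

Δx = (2 − (-0.5))/3 = 5/6.
Midpoints: -1/12, 0.75, 19/12.
g(-1/12) = -10/3, g(0.75) = 0, g(19/12) = 10/3.
Sum = Δx · [g(-1/12) + g(0.75) + g(19/12)].
Sum = 0.

0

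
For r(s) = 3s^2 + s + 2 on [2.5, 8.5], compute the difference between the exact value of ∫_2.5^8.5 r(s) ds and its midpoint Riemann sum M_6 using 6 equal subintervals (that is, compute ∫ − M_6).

Exact integral: ∫_2.5^8.5 r(s) ds = 643.5.
M_6 = 642.
Error = 643.5 − 642 = 1.5.

1.5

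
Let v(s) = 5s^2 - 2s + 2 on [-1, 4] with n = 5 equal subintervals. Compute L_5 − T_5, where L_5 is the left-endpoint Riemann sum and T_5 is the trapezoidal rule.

-32.5

L_5 = 75.
T_5 = 107.5.
L_5 − T_5 = -32.5.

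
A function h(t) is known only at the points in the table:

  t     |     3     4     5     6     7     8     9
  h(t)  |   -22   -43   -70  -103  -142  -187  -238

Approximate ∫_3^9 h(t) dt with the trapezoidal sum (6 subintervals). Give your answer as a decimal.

Δt = 1.
T_6 = (1/2)·[(-22) + 2·(-43) + 2·(-70) + 2·(-103) + 2·(-142) + 2·(-187) + (-238)] = -675.

-675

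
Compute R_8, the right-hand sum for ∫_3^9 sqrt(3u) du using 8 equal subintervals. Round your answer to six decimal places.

Δu = (9 − 3)/8 = 0.75.
Right endpoints: 3.75, 4.5, 5.25, 6, 6.75, 7.5, 8.25, 9.
f(3.75) ≈ 3.354102, f(4.5) ≈ 3.674235, f(5.25) ≈ 3.968627, f(6) ≈ 4.242641, f(6.75) ≈ 4.500000, f(7.5) ≈ 4.743416, f(8.25) ≈ 4.974937, f(9) ≈ 5.196152.
Sum = Δu · [f(3.75) + f(4.5) + f(5.25) + ...].
Sum ≈ 25.990583.

25.990583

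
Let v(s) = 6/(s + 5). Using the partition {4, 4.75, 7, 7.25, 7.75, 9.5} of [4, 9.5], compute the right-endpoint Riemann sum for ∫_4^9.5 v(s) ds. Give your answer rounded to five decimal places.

Subinterval widths: 0.75, 2.25, 0.25, 0.5, 1.75.
Right endpoints: 4.75, 7, 7.25, 7.75, 9.5.
v(4.75) = 8/13, v(7) = 0.5, v(7.25) = 24/49, v(7.75) = 8/17, v(9.5) = 12/29.
Sum = Σ Δs_i · v(s_i).
Sum ≈ 2.66842.

2.66842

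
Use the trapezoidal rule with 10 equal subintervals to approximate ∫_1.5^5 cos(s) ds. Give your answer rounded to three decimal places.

Δs = (5 − 1.5)/10 = 0.35.
f(1.5) ≈ 0.071, f(1.85) ≈ -0.276, f(2.2) ≈ -0.589, f(2.55) ≈ -0.830, f(2.9) ≈ -0.971, f(3.25) ≈ -0.994, f(3.6) ≈ -0.897, f(3.95) ≈ -0.691, f(4.3) ≈ -0.401, f(4.65) ≈ -0.062, f(5) ≈ 0.284.
T_10 = (Δs/2)·[f(s_0) + 2f(s_1) + ... + 2f(s_{9}) + f(s_10)].
Sum ≈ -1.936.

-1.936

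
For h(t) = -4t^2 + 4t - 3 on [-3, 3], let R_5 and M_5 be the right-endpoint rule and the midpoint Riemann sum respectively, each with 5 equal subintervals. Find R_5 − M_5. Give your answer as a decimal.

R_5 = -81.36.
M_5 = -87.12.
R_5 − M_5 = 5.76.

5.76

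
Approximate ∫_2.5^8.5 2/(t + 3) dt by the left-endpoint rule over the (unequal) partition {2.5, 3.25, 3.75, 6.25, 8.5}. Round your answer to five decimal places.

1.65995

Subinterval widths: 0.75, 0.5, 2.5, 2.25.
Left endpoints: 2.5, 3.25, 3.75, 6.25.
f(2.5) = 4/11, f(3.25) = 0.32, f(3.75) = 8/27, f(6.25) = 8/37.
Sum = Σ Δt_i · f(t_i).
Sum ≈ 1.65995.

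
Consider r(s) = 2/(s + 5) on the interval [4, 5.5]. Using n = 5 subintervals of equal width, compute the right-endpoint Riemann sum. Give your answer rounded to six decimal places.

Δs = (5.5 − 4)/5 = 0.3.
Right endpoints: 4.3, 4.6, 4.9, 5.2, 5.5.
r(4.3) = 20/93, r(4.6) = 5/24, r(4.9) = 20/99, r(5.2) = 10/51, r(5.5) = 4/21.
Sum = Δs · [r(4.3) + r(4.6) + r(4.9) + r(5.2) + r(5.5)].
Sum ≈ 0.303589.

0.303589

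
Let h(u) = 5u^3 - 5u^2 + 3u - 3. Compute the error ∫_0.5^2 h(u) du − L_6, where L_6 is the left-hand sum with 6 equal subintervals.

2.92578125

Exact integral: ∫_0.5^2 h(u) du = 7.921875.
L_6 = 4.99609375.
Error = 7.921875 − 4.99609375 = 2.92578125.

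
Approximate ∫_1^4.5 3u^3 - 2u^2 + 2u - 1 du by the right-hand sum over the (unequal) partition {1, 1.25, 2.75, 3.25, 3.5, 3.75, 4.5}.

364.71875

Subinterval widths: 0.25, 1.5, 0.5, 0.25, 0.25, 0.75.
Right endpoints: 1.25, 2.75, 3.25, 3.5, 3.75, 4.5.
f(1.25) = 4.234375, f(2.75) = 51.765625, f(3.25) = 87.359375, f(3.5) = 110.125, f(3.75) = 136.578125, f(4.5) = 240.875.
Sum = Σ Δu_i · f(u_i).
Sum = 364.71875.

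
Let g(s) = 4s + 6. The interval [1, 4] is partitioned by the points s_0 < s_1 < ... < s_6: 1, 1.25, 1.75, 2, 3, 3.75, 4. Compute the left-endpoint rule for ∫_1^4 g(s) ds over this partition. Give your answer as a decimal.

44

Subinterval widths: 0.25, 0.5, 0.25, 1, 0.75, 0.25.
Left endpoints: 1, 1.25, 1.75, 2, 3, 3.75.
g(1) = 10, g(1.25) = 11, g(1.75) = 13, g(2) = 14, g(3) = 18, g(3.75) = 21.
Sum = Σ Δs_i · g(s_i).
Sum = 44.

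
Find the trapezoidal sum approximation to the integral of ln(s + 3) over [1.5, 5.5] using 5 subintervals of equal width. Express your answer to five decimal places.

Δs = (5.5 − 1.5)/5 = 0.8.
f(1.5) ≈ 1.50408, f(2.3) ≈ 1.66771, f(3.1) ≈ 1.80829, f(3.9) ≈ 1.93152, f(4.7) ≈ 2.04122, f(5.5) ≈ 2.14007.
T_5 = (Δs/2)·[f(s_0) + 2f(s_1) + ... + 2f(s_{4}) + f(s_5)].
Sum ≈ 7.41665.

7.41665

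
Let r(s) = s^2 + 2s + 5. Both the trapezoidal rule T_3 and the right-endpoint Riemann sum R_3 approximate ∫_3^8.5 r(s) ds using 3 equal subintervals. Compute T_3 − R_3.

T_3 ≈ 289.53935185.
R_3 ≈ 357.60185185.
T_3 − R_3 = -68.0625.

-68.0625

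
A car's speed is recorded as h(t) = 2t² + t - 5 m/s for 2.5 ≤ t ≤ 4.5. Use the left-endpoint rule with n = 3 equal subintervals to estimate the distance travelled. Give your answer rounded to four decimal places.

37.6296

Δt = (4.5 − 2.5)/3 = 2/3.
Left endpoints: 2.5, 19/6, 23/6.
h(2.5) = 10, h(19/6) = 164/9, h(23/6) = 254/9.
Sum = Δt · [h(2.5) + h(19/6) + h(23/6)].
Sum ≈ 37.6296.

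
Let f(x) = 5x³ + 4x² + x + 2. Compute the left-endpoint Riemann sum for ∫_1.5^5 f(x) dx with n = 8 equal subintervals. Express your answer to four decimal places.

Δx = (5 − 1.5)/8 = 0.4375.
Left endpoints: 1.5, 1.9375, 2.375, 2.8125, 3.25, 3.6875, 4.125, 4.5625.
f(1.5) = 29.375, f(1.9375) = 226587/4096, f(2.375) = 48087/512, f(2.8125) = 604937/4096, f(3.25) = 219.140625, f(3.6875) = 1272975/4096, f(4.125) = 217669/512, f(4.5625) = 2313021/4096.
Sum = Δx · [f(1.5) + f(1.9375) + f(2.375) + ...].
Sum ≈ 807.6541.

807.6541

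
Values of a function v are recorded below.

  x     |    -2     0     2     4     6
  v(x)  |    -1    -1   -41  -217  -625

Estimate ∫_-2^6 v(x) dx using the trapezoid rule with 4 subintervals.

Δx = 2.
T_4 = (2/2)·[(-1) + 2·(-1) + 2·(-41) + 2·(-217) + (-625)] = -1144.

-1144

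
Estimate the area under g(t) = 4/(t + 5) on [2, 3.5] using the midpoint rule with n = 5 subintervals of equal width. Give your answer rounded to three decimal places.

Δt = (3.5 − 2)/5 = 0.3.
Midpoints: 2.15, 2.45, 2.75, 3.05, 3.35.
g(2.15) = 80/143, g(2.45) = 80/149, g(2.75) = 16/31, g(3.05) = 80/161, g(3.35) = 80/167.
Sum = Δt · [g(2.15) + g(2.45) + g(2.75) + g(3.05) + g(3.35)].
Sum ≈ 0.777.

0.777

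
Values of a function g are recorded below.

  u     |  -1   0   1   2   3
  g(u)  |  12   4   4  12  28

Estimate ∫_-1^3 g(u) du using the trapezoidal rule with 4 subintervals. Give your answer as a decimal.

40

Δu = 1.
T_4 = (1/2)·[12 + 2·4 + 2·4 + 2·12 + 28] = 40.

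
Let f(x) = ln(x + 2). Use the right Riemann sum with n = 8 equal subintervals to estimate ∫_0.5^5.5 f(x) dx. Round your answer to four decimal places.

8.1557

Δx = (5.5 − 0.5)/8 = 0.625.
Right endpoints: 1.125, 1.75, 2.375, 3, 3.625, 4.25, 4.875, 5.5.
f(1.125) ≈ 1.1394, f(1.75) ≈ 1.3218, f(2.375) ≈ 1.4759, f(3) ≈ 1.6094, f(3.625) ≈ 1.7272, f(4.25) ≈ 1.8326, f(4.875) ≈ 1.9279, f(5.5) ≈ 2.0149.
Sum = Δx · [f(1.125) + f(1.75) + f(2.375) + ...].
Sum ≈ 8.1557.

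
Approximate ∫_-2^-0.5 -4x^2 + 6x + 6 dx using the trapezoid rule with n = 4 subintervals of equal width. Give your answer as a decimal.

-12.890625

Δx = (-0.5 − (-2))/4 = 0.375.
f(-2) = -22, f(-1.625) = -14.3125, f(-1.25) = -7.75, f(-0.875) = -2.3125, f(-0.5) = 2.
T_4 = (Δx/2)·[f(x_0) + 2f(x_1) + 2f(x_2) + 2f(x_3) + f(x_4)].
Sum = -12.890625.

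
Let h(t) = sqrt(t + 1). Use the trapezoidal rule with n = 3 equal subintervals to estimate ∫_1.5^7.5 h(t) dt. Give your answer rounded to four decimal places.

13.8383

Δt = (7.5 − 1.5)/3 = 2.
h(1.5) ≈ 1.5811, h(3.5) ≈ 2.1213, h(5.5) ≈ 2.5495, h(7.5) ≈ 2.9155.
T_3 = (Δt/2)·[h(t_0) + 2h(t_1) + 2h(t_2) + h(t_3)].
Sum ≈ 13.8383.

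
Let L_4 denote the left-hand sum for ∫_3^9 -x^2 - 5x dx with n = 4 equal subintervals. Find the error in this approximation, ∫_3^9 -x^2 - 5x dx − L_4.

-74.25

Exact integral: ∫_3^9 f(x) dx = -414.
L_4 = -339.75.
Error = -414 − (-339.75) = -74.25.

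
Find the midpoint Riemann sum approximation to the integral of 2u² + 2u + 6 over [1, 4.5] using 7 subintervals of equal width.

Δu = (4.5 − 1)/7 = 0.5.
Midpoints: 1.25, 1.75, 2.25, 2.75, 3.25, 3.75, 4.25.
f(1.25) = 11.625, f(1.75) = 15.625, f(2.25) = 20.625, f(2.75) = 26.625, f(3.25) = 33.625, f(3.75) = 41.625, f(4.25) = 50.625.
Sum = Δu · [f(1.25) + f(1.75) + f(2.25) + ...].
Sum = 100.1875.

100.1875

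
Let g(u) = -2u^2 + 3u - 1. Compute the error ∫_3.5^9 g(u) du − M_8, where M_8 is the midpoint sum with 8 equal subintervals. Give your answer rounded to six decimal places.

-0.433268

Exact integral: ∫_3.5^9 g(u) du ≈ -359.79166667.
M_8 ≈ -359.35839844.
Error ≈ -359.79166667 − (-359.35839844) ≈ -0.433268.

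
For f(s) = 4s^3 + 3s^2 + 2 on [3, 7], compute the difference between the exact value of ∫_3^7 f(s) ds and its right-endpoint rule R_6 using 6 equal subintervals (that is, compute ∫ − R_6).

-480

Exact integral: ∫_3^7 f(s) ds = 2644.
R_6 = 3124.
Error = 2644 − 3124 = -480.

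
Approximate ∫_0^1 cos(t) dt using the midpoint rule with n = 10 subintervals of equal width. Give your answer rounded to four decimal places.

Δt = (1 − 0)/10 = 0.1.
Midpoints: 0.05, 0.15, 0.25, 0.35, 0.45, 0.55, 0.65, 0.75, 0.85, 0.95.
f(0.05) ≈ 0.9988, f(0.15) ≈ 0.9888, f(0.25) ≈ 0.9689, f(0.35) ≈ 0.9394, f(0.45) ≈ 0.9004, f(0.55) ≈ 0.8525, f(0.65) ≈ 0.7961, f(0.75) ≈ 0.7317, f(0.85) ≈ 0.6600, f(0.95) ≈ 0.5817.
Sum = Δt · [f(0.05) + f(0.15) + f(0.25) + ...].
Sum ≈ 0.8418.

0.8418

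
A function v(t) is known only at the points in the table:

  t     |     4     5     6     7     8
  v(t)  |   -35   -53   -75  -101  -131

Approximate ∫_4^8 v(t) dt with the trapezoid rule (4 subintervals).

-312

Δt = 1.
T_4 = (1/2)·[(-35) + 2·(-53) + 2·(-75) + 2·(-101) + (-131)] = -312.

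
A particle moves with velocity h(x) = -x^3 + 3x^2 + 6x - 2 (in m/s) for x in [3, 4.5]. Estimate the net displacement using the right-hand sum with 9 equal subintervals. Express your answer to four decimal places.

Δx = (4.5 − 3)/9 = 1/6.
Right endpoints: 19/6, 10/3, 3.5, 11/3, 23/6, 4, 25/6, 13/3, 4.5.
h(19/6) = 3311/216, h(10/3) = 386/27, h(3.5) = 12.875, h(11/3) = 298/27, h(23/6) = 1891/216, h(4) = 6, h(25/6) = 593/216, h(13/3) = -28/27, h(4.5) = -5.375.
Sum = Δx · [h(19/6) + h(10/3) + h(3.5) + ...].
Sum ≈ 10.7708.

10.7708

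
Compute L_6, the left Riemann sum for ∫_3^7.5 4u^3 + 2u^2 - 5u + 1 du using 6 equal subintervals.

Δu = (7.5 − 3)/6 = 0.75.
Left endpoints: 3, 3.75, 4.5, 5.25, 6, 6.75.
f(3) = 112, f(3.75) = 221.3125, f(4.5) = 383.5, f(5.25) = 608.6875, f(6) = 907, f(6.75) = 1288.5625.
Sum = Δu · [f(3) + f(3.75) + f(4.5) + ...].
Sum = 2640.796875.

2640.796875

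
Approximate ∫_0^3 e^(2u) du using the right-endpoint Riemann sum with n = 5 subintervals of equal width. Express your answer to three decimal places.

Δu = (3 − 0)/5 = 0.6.
Right endpoints: 0.6, 1.2, 1.8, 2.4, 3.
f(0.6) ≈ 3.320, f(1.2) ≈ 11.023, f(1.8) ≈ 36.598, f(2.4) ≈ 121.510, f(3) ≈ 403.429.
Sum = Δu · [f(0.6) + f(1.2) + f(1.8) + f(2.4) + f(3)].
Sum ≈ 345.528.

345.528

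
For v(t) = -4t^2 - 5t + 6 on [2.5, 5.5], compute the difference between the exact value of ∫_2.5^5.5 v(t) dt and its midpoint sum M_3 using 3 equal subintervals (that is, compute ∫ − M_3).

-1

Exact integral: ∫_2.5^5.5 v(t) dt = -243.
M_3 = -242.
Error = -243 − (-242) = -1.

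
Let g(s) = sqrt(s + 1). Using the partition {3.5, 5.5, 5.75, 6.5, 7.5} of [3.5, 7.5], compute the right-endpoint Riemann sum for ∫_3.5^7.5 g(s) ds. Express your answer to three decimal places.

10.718

Subinterval widths: 2, 0.25, 0.75, 1.
Right endpoints: 5.5, 5.75, 6.5, 7.5.
g(5.5) ≈ 2.550, g(5.75) ≈ 2.598, g(6.5) ≈ 2.739, g(7.5) ≈ 2.915.
Sum = Σ Δs_i · g(s_i).
Sum ≈ 10.718.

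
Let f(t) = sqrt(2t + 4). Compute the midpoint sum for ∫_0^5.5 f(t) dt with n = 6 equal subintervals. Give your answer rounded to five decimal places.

16.70664

Δt = (5.5 − 0)/6 = 11/12.
Midpoints: 11/24, 1.375, 55/24, 77/24, 4.125, 121/24.
f(11/24) ≈ 2.21736, f(1.375) ≈ 2.59808, f(55/24) ≈ 2.92973, f(77/24) ≈ 3.22749, f(4.125) ≈ 3.50000, f(121/24) ≈ 3.75278.
Sum = Δt · [f(11/24) + f(1.375) + f(55/24) + ...].
Sum ≈ 16.70664.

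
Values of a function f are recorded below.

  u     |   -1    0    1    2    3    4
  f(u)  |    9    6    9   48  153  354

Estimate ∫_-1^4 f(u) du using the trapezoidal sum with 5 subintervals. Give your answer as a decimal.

Δu = 1.
T_5 = (1/2)·[9 + 2·6 + 2·9 + 2·48 + 2·153 + 354] = 397.5.

397.5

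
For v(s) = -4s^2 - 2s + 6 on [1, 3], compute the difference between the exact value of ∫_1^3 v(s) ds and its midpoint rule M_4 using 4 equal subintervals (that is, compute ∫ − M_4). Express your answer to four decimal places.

-0.1667

Exact integral: ∫_1^3 v(s) ds ≈ -30.666667.
M_4 = -30.5.
Error ≈ -30.666667 − (-30.5) ≈ -0.1667.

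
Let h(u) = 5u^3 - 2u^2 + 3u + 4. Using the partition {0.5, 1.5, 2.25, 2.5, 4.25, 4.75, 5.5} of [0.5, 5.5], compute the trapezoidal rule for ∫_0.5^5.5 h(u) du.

Subinterval widths: 1, 0.75, 0.25, 1.75, 0.5, 0.75.
h(0.5) = 5.625, h(1.5) = 20.875, h(2.25) = 57.578125, h(2.5) = 77.125, h(4.25) = 364.453125, h(4.75) = 508.984375, h(5.5) = 791.875.
On each subinterval the trapezoid contributes (Δu_i/2)·[h(u_{i-1}) + h(u_i)].
Sum = 1152.0703125.

1152.0703125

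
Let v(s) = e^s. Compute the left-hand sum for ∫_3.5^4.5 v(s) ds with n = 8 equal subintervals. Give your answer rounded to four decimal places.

53.4194

Δs = (4.5 − 3.5)/8 = 0.125.
Left endpoints: 3.5, 3.625, 3.75, 3.875, 4, 4.125, 4.25, 4.375.
v(3.5) ≈ 33.1155, v(3.625) ≈ 37.5247, v(3.75) ≈ 42.5211, v(3.875) ≈ 48.1827, v(4) ≈ 54.5982, v(4.125) ≈ 61.8678, v(4.25) ≈ 70.1054, v(4.375) ≈ 79.4398.
Sum = Δs · [v(3.5) + v(3.625) + v(3.75) + ...].
Sum ≈ 53.4194.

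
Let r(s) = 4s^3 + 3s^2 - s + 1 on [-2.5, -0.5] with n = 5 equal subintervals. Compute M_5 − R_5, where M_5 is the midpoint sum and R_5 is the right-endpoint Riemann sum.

-7.2

M_5 = -18.1.
R_5 = -10.9.
M_5 − R_5 = -7.2.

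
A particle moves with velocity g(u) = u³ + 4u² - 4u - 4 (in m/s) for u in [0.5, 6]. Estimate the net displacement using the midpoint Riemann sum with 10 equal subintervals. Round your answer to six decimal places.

516.411328

Δu = (6 − 0.5)/10 = 0.55.
Midpoints: 0.775, 1.325, 1.875, 2.425, 2.975, 3.525, 4.075, 4.625, 5.175, 5.725.
g(0.775) = -270849/64000, g(1.325) = 3117/64000, g(1.875) = 4687/512, g(2.425) = 1541313/64000, g(2.975) = 2933319/64000, g(3.525) = 4825781/64000, g(4.075) = 7282587/64000, g(4.625) = 82941/512, g(5.175) = 14144783/64000, g(5.725) = 18677949/64000.
Sum = Δu · [g(0.775) + g(1.325) + g(1.875) + ...].
Sum ≈ 516.411328.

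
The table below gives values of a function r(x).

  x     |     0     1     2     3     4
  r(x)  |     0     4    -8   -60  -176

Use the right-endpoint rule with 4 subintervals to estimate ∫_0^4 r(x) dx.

Δx = 1.
Sum = 1·[4 + (-8) + (-60) + (-176)] = -240.

-240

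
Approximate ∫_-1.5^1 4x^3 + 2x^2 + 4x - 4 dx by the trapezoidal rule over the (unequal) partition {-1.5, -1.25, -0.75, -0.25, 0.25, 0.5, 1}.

Subinterval widths: 0.25, 0.5, 0.5, 0.5, 0.25, 0.5.
f(-1.5) = -19, f(-1.25) = -13.6875, f(-0.75) = -7.5625, f(-0.25) = -4.9375, f(0.25) = -2.8125, f(0.5) = -1, f(1) = 6.
On each subinterval the trapezoid contributes (Δx_i/2)·[f(x_{i-1}) + f(x_i)].
Sum = -13.6875.

-13.6875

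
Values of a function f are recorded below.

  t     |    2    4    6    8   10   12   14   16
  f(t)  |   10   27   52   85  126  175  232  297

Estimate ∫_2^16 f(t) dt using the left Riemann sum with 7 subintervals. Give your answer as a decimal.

1414

Δt = 2.
Sum = 2·[10 + 27 + 52 + 85 + 126 + 175 + 232] = 1414.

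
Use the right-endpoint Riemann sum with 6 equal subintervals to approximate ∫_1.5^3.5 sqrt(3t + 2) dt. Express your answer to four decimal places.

Δt = (3.5 − 1.5)/6 = 1/3.
Right endpoints: 11/6, 13/6, 2.5, 17/6, 19/6, 3.5.
f(11/6) ≈ 2.7386, f(13/6) ≈ 2.9155, f(2.5) ≈ 3.0822, f(17/6) ≈ 3.2404, f(19/6) ≈ 3.3912, f(3.5) ≈ 3.5355.
Sum = Δt · [f(11/6) + f(13/6) + f(2.5) + ...].
Sum ≈ 6.3011.

6.3011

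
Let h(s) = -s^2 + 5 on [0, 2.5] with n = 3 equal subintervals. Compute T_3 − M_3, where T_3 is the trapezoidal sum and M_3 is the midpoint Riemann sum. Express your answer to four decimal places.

T_3 ≈ 7.002315.
M_3 ≈ 7.436343.
T_3 − M_3 ≈ -0.4340.

-0.4340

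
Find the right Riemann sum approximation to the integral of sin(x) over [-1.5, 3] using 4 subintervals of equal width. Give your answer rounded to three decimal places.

1.587

Δx = (3 − (-1.5))/4 = 1.125.
Right endpoints: -0.375, 0.75, 1.875, 3.
f(-0.375) ≈ -0.366, f(0.75) ≈ 0.682, f(1.875) ≈ 0.954, f(3) ≈ 0.141.
Sum = Δx · [f(-0.375) + f(0.75) + f(1.875) + f(3)].
Sum ≈ 1.587.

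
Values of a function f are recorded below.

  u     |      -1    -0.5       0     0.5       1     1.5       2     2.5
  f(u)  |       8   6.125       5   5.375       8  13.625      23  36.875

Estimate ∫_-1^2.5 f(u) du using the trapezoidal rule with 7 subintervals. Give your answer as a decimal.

Δu = 0.5.
T_7 = (0.5/2)·[8 + 2·6.125 + 2·5 + 2·5.375 + 2·8 + 2·13.625 + 2·23 + 36.875] = 41.78125.

41.78125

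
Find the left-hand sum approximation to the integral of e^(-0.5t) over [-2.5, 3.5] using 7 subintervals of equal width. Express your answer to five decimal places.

Δt = (3.5 − (-2.5))/7 = 6/7.
Left endpoints: -2.5, -23/14, -11/14, 1/14, 13/14, 25/14, 37/14.
f(-2.5) ≈ 3.49034, f(-23/14) ≈ 2.27375, f(-11/14) ≈ 1.48121, f(1/14) ≈ 0.96492, f(13/14) ≈ 0.62858, f(25/14) ≈ 0.40948, f(37/14) ≈ 0.26675.
Sum = Δt · [f(-2.5) + f(-23/14) + f(-11/14) + ...].
Sum ≈ 8.15574.

8.15574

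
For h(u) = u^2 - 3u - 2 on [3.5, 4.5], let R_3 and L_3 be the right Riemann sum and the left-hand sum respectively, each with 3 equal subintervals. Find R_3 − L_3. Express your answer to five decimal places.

R_3 ≈ 2.9351852.
L_3 ≈ 1.2685185.
R_3 − L_3 ≈ 1.66667.

1.66667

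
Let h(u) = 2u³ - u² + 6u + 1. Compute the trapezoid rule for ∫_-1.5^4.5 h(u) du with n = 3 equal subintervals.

Δu = (4.5 − (-1.5))/3 = 2.
h(-1.5) = -17, h(0.5) = 4, h(2.5) = 41, h(4.5) = 190.
T_3 = (Δu/2)·[h(u_0) + 2h(u_1) + 2h(u_2) + h(u_3)].
Sum = 263.

263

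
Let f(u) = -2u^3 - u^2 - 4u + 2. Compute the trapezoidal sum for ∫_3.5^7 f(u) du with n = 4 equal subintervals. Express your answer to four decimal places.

Δu = (7 − 3.5)/4 = 0.875.
f(3.5) = -110, f(4.375) = -202.12109375, f(5.25) = -335.96875, f(6.125) = -519.58203125, f(7) = -761.
T_4 = (Δu/2)·[f(u_0) + 2f(u_1) + 2f(u_2) + 2f(u_3) + f(u_4)].
Sum ≈ -1306.5254.

-1306.5254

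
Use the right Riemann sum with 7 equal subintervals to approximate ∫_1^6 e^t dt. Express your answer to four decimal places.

Δt = (6 − 1)/7 = 5/7.
Right endpoints: 12/7, 17/7, 22/7, 27/7, 32/7, 37/7, 6.
f(12/7) ≈ 5.5527, f(17/7) ≈ 11.3427, f(22/7) ≈ 23.1700, f(27/7) ≈ 47.3299, f(32/7) ≈ 96.6821, f(37/7) ≈ 197.4952, f(6) ≈ 403.4288.
Sum = Δt · [f(12/7) + f(17/7) + f(22/7) + ...].
Sum ≈ 560.7153.

560.7153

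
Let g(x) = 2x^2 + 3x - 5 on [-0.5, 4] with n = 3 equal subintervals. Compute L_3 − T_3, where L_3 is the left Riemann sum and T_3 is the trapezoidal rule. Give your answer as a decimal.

-33.75

L_3 = 13.5.
T_3 = 47.25.
L_3 − T_3 = -33.75.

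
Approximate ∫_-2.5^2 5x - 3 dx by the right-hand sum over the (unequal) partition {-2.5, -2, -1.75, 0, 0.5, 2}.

-4.4375

Subinterval widths: 0.5, 0.25, 1.75, 0.5, 1.5.
Right endpoints: -2, -1.75, 0, 0.5, 2.
f(-2) = -13, f(-1.75) = -11.75, f(0) = -3, f(0.5) = -0.5, f(2) = 7.
Sum = Σ Δx_i · f(x_i).
Sum = -4.4375.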